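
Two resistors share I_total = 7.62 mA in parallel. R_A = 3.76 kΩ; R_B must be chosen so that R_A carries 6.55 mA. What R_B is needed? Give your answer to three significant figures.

The fraction through R_A equals R_B/(R_A+R_B).
6.55/7.62 = R_B/(R_A + R_B) → R_B = R_A · (0.8596)/(1 − 0.8596) = 3.76 × 6.121 = 23.02 kΩ.

R_B ≈ 23.0 kΩ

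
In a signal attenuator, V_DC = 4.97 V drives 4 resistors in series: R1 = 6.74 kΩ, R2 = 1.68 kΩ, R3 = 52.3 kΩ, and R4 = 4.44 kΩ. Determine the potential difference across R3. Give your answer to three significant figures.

V ≈ 3.99 V

ΣR = 6.74 + 1.68 + 52.3 + 4.44 = 65.16 kΩ.
By the voltage-divider rule, V = 4.97 × 52.30/65.16 = 3.989 V.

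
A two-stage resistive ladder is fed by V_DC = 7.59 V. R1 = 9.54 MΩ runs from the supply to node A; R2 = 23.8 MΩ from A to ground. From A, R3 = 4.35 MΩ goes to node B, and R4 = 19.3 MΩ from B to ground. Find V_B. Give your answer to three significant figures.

Node A sees R2 in parallel with the series input of stage 2, R3 + R4 = 23.65 MΩ.
Effective lower resistance at A: R2 ‖ 23.65 = 11.86 MΩ.
First divider: V_A = V_DC · 11.86/(9.54 + 11.86) = 4.207 V.
V_B = V_A × 0.8161 = 3.433 V.

V_B ≈ 3.43 V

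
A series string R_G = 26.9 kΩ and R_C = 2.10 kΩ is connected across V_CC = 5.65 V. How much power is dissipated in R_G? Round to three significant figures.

The common current is I = 5.65/29.00 = 0.1948 mA.
V(R_G) = I·R = 5.241 V; P = V·I = 5.241 × 0.1948 = 1.021 mW.

P ≈ 1.02 mW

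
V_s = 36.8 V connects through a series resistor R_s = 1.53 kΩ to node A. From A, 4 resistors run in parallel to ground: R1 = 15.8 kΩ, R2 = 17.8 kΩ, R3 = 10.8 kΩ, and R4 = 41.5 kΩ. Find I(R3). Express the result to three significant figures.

I ≈ 2.50 mA

Parallel bank: R_p = 1/(1/15.8 + 1/17.8 + 1/10.8 + 1/41.5) = 4.234 kΩ.
Node voltage V_A = V_s · R_p/(R_s + R_p) = 36.8 × 0.7346 = 27.03 V.
I(R3) = V_A / R3 = 27.03/10.8 = 2.503 mA.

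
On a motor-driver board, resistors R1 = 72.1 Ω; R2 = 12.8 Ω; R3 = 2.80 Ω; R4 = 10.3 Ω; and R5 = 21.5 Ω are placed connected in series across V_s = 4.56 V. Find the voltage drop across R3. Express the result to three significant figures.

V ≈ 0.107 V

ΣR = 72.1 + 12.8 + 2.80 + 10.3 + 21.5 = 119.5 Ω.
By the voltage-divider rule, V = 4.56 × 2.800/119.5 = 0.1068 V.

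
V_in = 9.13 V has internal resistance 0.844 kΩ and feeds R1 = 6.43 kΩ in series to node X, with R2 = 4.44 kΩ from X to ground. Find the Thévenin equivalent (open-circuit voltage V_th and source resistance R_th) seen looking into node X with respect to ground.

V_th ≈ 3.46 V, R_th ≈ 2.76 kΩ

R1' = 0.844 + 6.43 = 7.274 kΩ (source resistance + R1).
Open-circuit (no load on X): V_th = V_in · R2/(R1' + R2) = 9.13 × 4.44/(7.274 + 4.44) = 3.461 V.
Zeroing V_in shorts the top of R1' to ground, so R_th = R1' ‖ R2 = 2.757 kΩ.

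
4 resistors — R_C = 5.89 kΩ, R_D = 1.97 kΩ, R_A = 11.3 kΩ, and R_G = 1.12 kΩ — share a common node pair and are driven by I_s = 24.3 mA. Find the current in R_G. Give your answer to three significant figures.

I ≈ 13.1 mA

Total conductance ΣG = 1/5.89 + 1/1.97 + 1/11.3 + 1/1.12 = 1.659 (units of 1/kΩ).
Current divider: I(R_G) = I_s · G_k/ΣG = 24.3 × (0.8929/1.659) = 24.3 × 0.5383 = 13.08 mA.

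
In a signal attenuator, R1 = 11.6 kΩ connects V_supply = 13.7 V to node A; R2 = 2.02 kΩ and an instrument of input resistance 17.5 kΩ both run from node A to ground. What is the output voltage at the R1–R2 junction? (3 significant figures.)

First combine the lower leg with the load: R2 ‖ R_L = 1.811 kΩ.
Voltage divider with the loaded lower leg: V_out = 13.7 × 1.811/(11.6 + 1.811) = 13.7 × 0.1350 = 1.850 V.

V_out ≈ 1.85 V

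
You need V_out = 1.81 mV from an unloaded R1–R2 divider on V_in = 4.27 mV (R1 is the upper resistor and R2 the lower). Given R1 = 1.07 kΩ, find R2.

R2 ≈ 0.787 kΩ

Required fraction k = V_out/V_in = 0.4239.
So R2 = R1 · V_out/(V_in − V_out) = 1.07 × 1.81/(4.27 − 1.81) = 1.07 × 0.7358 = 0.7873 kΩ.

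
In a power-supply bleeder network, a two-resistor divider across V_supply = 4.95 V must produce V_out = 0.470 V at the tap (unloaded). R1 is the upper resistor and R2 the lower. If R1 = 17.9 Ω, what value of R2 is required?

Required fraction k = V_out/V_supply = 0.09495.
R2 = R1 · 0.09495/(1 − 0.09495) = 1.878 Ω.

R2 ≈ 1.88 Ω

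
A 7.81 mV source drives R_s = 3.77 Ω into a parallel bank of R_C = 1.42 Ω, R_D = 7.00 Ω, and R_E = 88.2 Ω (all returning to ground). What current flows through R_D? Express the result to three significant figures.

Parallel bank: R_p = 1/(1/1.42 + 1/7.00 + 1/88.2) = 1.165 Ω.
V_A = 7.81 × 1.165/4.935 = 1.844 mV.
Branch current I = V_A/R_D = 1.844/7.00 = 0.2634 mA.

I ≈ 0.263 mA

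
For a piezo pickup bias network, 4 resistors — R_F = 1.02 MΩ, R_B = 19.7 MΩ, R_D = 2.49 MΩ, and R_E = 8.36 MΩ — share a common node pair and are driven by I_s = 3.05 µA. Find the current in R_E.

Total conductance ΣG = 1/1.02 + 1/19.7 + 1/2.49 + 1/8.36 = 1.552 (units of 1/MΩ).
Current divider: I(R_E) = I_s · G_k/ΣG = 3.05 × (0.1196/1.552) = 3.05 × 0.07705 = 0.2350 µA.

I ≈ 0.235 µA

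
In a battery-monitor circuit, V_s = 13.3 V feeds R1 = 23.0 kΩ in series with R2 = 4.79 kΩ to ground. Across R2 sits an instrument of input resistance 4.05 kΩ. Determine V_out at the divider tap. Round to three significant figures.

V_out ≈ 1.16 V

R2 ‖ R_L = (4.79 × 4.05)/(4.79 + 4.05) = 2.195 kΩ.
Now apply the divider: V_out = 13.3 × 0.08710 = 1.158 V.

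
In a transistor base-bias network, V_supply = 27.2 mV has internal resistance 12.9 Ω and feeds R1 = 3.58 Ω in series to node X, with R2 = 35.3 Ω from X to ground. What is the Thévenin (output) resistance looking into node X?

R1' = 12.9 + 3.58 = 16.48 Ω (source resistance + R1).
Looking into X with the source shorted: R_th = R1'·R2/(R1'+R2) = 16.48 × 35.3/51.78 = 11.23 Ω.

R_th ≈ 11.2 Ω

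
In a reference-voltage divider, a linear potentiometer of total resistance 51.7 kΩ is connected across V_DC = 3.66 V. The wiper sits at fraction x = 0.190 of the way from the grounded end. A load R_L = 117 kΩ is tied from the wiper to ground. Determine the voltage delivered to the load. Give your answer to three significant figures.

V_out ≈ 0.651 V

Split the track: R_lower = x·R_p = 9.823 kΩ, R_upper = (1−x)·R_p = 41.88 kΩ.
Lower segment in parallel with the load: 9.823 ‖ 117 = 9.062 kΩ.
Loaded-divider output: V_out = 3.66 × 0.1779 = 0.6511 V.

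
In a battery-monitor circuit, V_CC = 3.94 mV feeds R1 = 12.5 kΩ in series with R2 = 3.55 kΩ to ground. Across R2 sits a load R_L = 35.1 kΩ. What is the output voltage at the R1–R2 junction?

V_out ≈ 0.808 mV

The load sits in parallel with R2, giving an effective lower resistance R2' = R2·R_L/(R2+R_L) = 3.224 kΩ.
Voltage divider with the loaded lower leg: V_out = 3.94 × 3.224/(12.5 + 3.224) = 3.94 × 0.2050 = 0.8078 mV.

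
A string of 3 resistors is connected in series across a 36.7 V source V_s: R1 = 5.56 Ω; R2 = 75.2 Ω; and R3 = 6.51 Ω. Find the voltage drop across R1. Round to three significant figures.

ΣR = 5.56 + 75.2 + 6.51 = 87.27 Ω.
V = V_s · R/ΣR = 36.7 × 0.06371 = 2.338 V.

V ≈ 2.34 V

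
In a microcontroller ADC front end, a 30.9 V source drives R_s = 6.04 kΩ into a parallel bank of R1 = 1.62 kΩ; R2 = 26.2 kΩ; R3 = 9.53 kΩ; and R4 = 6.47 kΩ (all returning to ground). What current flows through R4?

I ≈ 0.732 mA

Equivalent of the parallel group: R_p = 1.093 kΩ.
Node voltage V_A = V_in · R_p/(R_s + R_p) = 30.9 × 0.1532 = 4.735 V.
I(R4) = V_A / R4 = 4.735/6.47 = 0.7318 mA.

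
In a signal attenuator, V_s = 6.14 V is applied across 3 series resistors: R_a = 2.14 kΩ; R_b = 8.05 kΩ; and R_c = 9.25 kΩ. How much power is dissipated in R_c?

P ≈ 0.923 mW

Series current I = V_s/ΣR = 6.14/19.44 = 0.3158 mA.
P = I²R = 0.09976 × 9.25 = 0.9228 mW.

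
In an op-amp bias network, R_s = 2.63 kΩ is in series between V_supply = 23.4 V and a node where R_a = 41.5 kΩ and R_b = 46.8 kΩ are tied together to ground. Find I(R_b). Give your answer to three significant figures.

Equivalent of the parallel group: R_p = 22.00 kΩ.
V_A = 23.4 × 22.00/24.63 = 20.90 V.
I(R_b) = V_A / R_b = 20.90/46.8 = 0.4466 mA.

I ≈ 0.447 mA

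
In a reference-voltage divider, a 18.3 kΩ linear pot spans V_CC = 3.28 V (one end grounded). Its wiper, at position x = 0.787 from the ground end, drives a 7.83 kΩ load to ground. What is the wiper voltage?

V_out ≈ 1.85 V

Split the track: R_lower = x·R_p = 14.40 kΩ, R_upper = (1−x)·R_p = 3.898 kΩ.
Lower segment in parallel with the load: 14.40 ‖ 7.83 = 5.072 kΩ.
Then V_out = V_CC · 5.072/(3.898 + 5.072) = 1.855 V.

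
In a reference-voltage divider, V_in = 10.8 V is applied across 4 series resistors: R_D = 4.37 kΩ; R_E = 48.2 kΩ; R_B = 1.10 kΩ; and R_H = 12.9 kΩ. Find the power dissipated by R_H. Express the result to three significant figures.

P ≈ 0.340 mW

Series current I = V_in/ΣR = 10.8/66.57 = 0.1622 mA.
V(R_H) = I·R = 2.093 V; P = V·I = 2.093 × 0.1622 = 0.3395 mW.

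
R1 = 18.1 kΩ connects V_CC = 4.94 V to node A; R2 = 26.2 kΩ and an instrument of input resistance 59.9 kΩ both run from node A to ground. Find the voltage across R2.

The load sits in parallel with R2, giving an effective lower resistance R2' = R2·R_L/(R2+R_L) = 18.23 kΩ.
Now apply the divider: V_out = 4.94 × 0.5018 = 2.479 V.
(Unloaded it would be 2.92 V; the load pulls it down.)

V_out ≈ 2.48 V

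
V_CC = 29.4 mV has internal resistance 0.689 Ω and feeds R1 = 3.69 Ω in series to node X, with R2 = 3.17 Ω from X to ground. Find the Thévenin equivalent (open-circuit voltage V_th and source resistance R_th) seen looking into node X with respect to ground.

R1' = 0.689 + 3.69 = 4.379 Ω (source resistance + R1).
With X open, the divider is unloaded: V_th = 29.4 × 3.17/7.549 = 12.35 mV.
Zeroing V_CC shorts the top of R1' to ground, so R_th = R1' ‖ R2 = 1.839 Ω.

V_th ≈ 12.3 mV, R_th ≈ 1.84 Ω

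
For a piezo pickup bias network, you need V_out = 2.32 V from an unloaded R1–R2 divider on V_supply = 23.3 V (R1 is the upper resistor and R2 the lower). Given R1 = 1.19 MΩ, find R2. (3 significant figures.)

R2 ≈ 0.132 MΩ

V_out/V_supply = R2/(R1+R2) = 0.09957.
Rearranging, R2 = R1·k/(1−k) = 1.19 × 0.1106 = 0.1316 MΩ.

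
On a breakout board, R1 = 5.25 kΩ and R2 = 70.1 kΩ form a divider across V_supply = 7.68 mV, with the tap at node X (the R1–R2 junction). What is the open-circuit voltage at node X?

Open-circuit (no load on X): V_th = V_supply · R2/(R1 + R2) = 7.68 × 70.1/(5.250 + 70.1) = 7.145 mV.

V_th ≈ 7.14 mV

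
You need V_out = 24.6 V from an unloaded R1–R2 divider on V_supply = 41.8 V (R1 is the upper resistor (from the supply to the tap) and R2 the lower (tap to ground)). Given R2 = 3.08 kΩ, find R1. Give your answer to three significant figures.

Required fraction k = V_out/V_supply = 0.5885.
Rearranging, R1 = R2·(1−k)/k = 3.08 × 0.6992 = 2.153 kΩ.

R1 ≈ 2.15 kΩ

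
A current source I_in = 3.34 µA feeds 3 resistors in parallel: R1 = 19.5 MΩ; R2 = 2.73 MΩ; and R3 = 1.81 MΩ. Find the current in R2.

Conductances: ΣG = 1/19.5 + 1/2.73 + 1/1.81 = 0.9701 (1/MΩ).
Current divider: I(R2) = I_in · G_k/ΣG = 3.34 × (0.3663/0.9701) = 3.34 × 0.3776 = 1.261 µA.

I ≈ 1.26 µA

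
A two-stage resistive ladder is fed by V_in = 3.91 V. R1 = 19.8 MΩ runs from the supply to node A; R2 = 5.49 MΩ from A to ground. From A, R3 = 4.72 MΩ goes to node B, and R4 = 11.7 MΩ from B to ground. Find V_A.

Looking into the second stage from A: R3 + R4 = 16.42 MΩ appears in parallel with R2.
Effective lower resistance at A: R2 ‖ 16.42 = 4.114 MΩ.
So V_A = 3.91 × 0.1720 = 0.6727 V.

V_A ≈ 0.673 V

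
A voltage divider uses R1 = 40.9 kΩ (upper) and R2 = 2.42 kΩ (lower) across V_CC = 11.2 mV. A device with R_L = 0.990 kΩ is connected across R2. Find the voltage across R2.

V_out ≈ 0.189 mV

R2 ‖ R_L = (2.42 × 0.990)/(2.42 + 0.990) = 0.7026 kΩ.
Voltage divider with the loaded lower leg: V_out = 11.2 × 0.7026/(40.9 + 0.7026) = 11.2 × 0.01689 = 0.1891 mV.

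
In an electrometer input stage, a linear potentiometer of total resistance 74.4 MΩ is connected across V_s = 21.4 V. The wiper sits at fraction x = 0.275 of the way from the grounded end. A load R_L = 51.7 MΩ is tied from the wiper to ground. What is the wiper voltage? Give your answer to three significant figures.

V_out ≈ 4.57 V

Lower segment x·R_p = 20.46 MΩ; upper segment (1−x)·R_p = 53.94 MΩ.
Lower segment in parallel with the load: 20.46 ‖ 51.7 = 14.66 MΩ.
V_out = 21.4 × 14.66/(53.94 + 14.66) = 4.573 V.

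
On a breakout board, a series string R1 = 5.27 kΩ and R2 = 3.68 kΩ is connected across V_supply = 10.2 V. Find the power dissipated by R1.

P ≈ 6.84 mW

ΣR = 8.950 kΩ → I = 10.2/8.950 = 1.140 mA.
P(R1) = I²·R1 = (1.140)² × 5.27 = 6.845 mW.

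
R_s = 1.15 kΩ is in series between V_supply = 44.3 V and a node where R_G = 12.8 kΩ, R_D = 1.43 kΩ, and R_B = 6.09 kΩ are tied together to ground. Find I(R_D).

Equivalent of the parallel group: R_p = 1.062 kΩ.
Node voltage V_A = V_supply · R_p/(R_s + R_p) = 44.3 × 0.4801 = 21.27 V.
I(R_D) = V_A / R_D = 21.27/1.43 = 14.87 mA.

I ≈ 14.9 mA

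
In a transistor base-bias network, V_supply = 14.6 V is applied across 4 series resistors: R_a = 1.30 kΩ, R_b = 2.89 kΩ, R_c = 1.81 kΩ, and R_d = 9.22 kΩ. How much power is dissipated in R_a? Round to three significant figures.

The common current is I = 14.6/15.22 = 0.9593 mA.
P = I²R = 0.9202 × 1.30 = 1.196 mW.

P ≈ 1.20 mW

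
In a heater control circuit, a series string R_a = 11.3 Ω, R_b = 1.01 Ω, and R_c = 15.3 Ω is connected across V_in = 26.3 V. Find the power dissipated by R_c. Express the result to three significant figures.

ΣR = 27.61 Ω → I = 26.3/27.61 = 0.9526 A.
P = I²R = 0.9074 × 15.3 = 13.88 W.

P ≈ 13.9 W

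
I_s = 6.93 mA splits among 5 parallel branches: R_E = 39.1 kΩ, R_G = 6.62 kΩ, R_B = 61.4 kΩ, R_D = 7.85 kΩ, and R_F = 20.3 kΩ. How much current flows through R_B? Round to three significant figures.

I ≈ 0.305 mA

Total conductance ΣG = 1/39.1 + 1/6.62 + 1/61.4 + 1/7.85 + 1/20.3 = 0.3696 (units of 1/kΩ).
By the current-divider rule, I = I_s · G_k/ΣG = 6.93 × 0.04407 = 0.3054 mA.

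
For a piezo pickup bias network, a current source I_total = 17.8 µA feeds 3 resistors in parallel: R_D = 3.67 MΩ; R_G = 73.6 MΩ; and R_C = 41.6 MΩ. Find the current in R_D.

ΣG = 1/3.67 + 1/73.6 + 1/41.6 = 0.3101.
R_D takes the fraction G_k/ΣG = 0.2725/0.3101 = 0.8787, so I = 17.8 × 0.8787 = 15.64 µA.

I ≈ 15.6 µA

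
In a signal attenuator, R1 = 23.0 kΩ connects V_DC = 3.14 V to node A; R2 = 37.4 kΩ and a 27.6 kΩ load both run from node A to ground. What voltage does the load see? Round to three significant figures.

V_out ≈ 1.28 V

The load sits in parallel with R2, giving an effective lower resistance R2' = R2·R_L/(R2+R_L) = 15.88 kΩ.
Then V_out = V_DC · R2'/(R1 + R2') = 3.14 × 15.88/38.88 = 1.283 V.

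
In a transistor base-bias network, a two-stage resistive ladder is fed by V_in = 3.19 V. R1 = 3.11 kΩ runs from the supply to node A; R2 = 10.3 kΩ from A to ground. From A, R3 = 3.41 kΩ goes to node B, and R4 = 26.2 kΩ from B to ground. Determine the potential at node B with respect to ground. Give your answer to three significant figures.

The second stage (R3 + R4 = 29.61 kΩ) loads node A in parallel with R2.
R2 ‖ (R3+R4) = 7.642 kΩ.
First divider: V_A = V_in · 7.642/(3.11 + 7.642) = 2.267 V.
Then the unloaded second divider: V_B = V_A × R4/(R3+R4) = 2.267 × 0.8848 = 2.006 V.

V_B ≈ 2.01 V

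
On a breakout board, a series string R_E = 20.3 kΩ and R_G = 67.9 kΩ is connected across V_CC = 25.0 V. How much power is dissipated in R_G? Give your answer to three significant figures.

ΣR = 88.20 kΩ → I = 25.0/88.20 = 0.2834 mA.
P = I²R = 0.08034 × 67.9 = 5.455 mW.

P ≈ 5.46 mW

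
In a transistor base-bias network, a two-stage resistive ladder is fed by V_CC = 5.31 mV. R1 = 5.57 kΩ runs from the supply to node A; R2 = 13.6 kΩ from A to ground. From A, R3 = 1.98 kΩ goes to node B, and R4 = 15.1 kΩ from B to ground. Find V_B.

The second stage (R3 + R4 = 17.08 kΩ) loads node A in parallel with R2.
R2 ‖ (R3+R4) = 7.571 kΩ.
So V_A = 5.31 × 0.5761 = 3.059 mV.
Stage 2 is unloaded, so V_B = V_A · R4/(R3+R4) = 3.059 × 15.1/17.08 = 2.705 mV.

V_B ≈ 2.70 mV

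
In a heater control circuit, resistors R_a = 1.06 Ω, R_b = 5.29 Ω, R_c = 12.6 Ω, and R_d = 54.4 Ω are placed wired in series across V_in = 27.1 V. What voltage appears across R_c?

V ≈ 4.66 V

Total series resistance ΣR = 1.06 + 5.29 + 12.6 + 54.4 = 73.35 Ω.
Voltage divider: V = V_in · (12.60 / 73.35) = 27.1 × 0.1718 = 4.655 V.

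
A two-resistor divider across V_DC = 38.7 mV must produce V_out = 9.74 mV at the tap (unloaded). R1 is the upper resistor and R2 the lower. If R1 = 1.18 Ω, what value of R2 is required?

R2 ≈ 0.397 Ω

The divider ratio is R2/(R1+R2) = 9.74/38.7 = 0.2517.
So R2 = R1 · V_out/(V_DC − V_out) = 1.18 × 9.74/(38.7 − 9.74) = 1.18 × 0.3363 = 0.3969 Ω.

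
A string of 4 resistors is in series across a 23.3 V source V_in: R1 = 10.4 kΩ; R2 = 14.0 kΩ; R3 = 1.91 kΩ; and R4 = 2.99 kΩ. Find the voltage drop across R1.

V ≈ 8.27 V

Series total: ΣR = 10.4 + 14.0 + 1.91 + 2.99 = 29.30 kΩ.
Voltage divider: V = V_in · (10.40 / 29.30) = 23.3 × 0.3549 = 8.270 V.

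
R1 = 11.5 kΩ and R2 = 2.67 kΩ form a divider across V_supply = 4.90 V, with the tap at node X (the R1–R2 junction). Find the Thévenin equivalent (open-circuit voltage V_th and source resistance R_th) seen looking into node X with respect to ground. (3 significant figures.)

V_th ≈ 0.923 V, R_th ≈ 2.17 kΩ

Open-circuit (no load on X): V_th = V_supply · R2/(R1 + R2) = 4.90 × 2.67/(11.50 + 2.67) = 0.9233 V.
Looking into X with the source shorted: R_th = R1·R2/(R1+R2) = 11.50 × 2.67/14.17 = 2.167 kΩ.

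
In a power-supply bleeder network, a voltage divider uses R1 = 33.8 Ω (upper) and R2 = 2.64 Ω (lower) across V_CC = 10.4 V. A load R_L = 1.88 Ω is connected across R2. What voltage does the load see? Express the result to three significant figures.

V_out ≈ 0.327 V

The load sits in parallel with R2, giving an effective lower resistance R2' = R2·R_L/(R2+R_L) = 1.098 Ω.
Voltage divider with the loaded lower leg: V_out = 10.4 × 1.098/(33.8 + 1.098) = 10.4 × 0.03146 = 0.3272 V.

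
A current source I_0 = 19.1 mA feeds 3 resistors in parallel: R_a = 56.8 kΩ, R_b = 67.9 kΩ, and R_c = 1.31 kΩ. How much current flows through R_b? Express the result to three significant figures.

Conductances: ΣG = 1/56.8 + 1/67.9 + 1/1.31 = 0.7957 (1/kΩ).
Current divider: I(R_b) = I_0 · G_k/ΣG = 19.1 × (0.01473/0.7957) = 19.1 × 0.01851 = 0.3535 mA.

I ≈ 0.354 mA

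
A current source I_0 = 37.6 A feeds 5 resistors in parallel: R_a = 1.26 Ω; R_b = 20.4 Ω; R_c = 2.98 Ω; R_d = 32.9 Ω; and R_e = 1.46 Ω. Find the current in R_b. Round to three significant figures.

ΣG = 1/1.26 + 1/20.4 + 1/2.98 + 1/32.9 + 1/1.46 = 1.894.
Current divider: I(R_b) = I_0 · G_k/ΣG = 37.6 × (0.04902/1.894) = 37.6 × 0.02589 = 0.9734 A.

I ≈ 0.973 A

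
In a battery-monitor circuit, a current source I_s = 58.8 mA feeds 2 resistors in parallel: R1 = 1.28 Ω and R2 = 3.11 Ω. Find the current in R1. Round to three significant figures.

I ≈ 41.7 mA

With just two branches, the current splits inversely with resistance.
I(R1) = 58.8 × 3.11/(1.28 + 3.11) = 58.8 × 0.7084 = 41.66 mA.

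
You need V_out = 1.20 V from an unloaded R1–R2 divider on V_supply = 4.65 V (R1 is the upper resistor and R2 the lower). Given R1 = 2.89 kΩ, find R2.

R2 ≈ 1.01 kΩ

The divider ratio is R2/(R1+R2) = 1.20/4.65 = 0.2581.
Rearranging, R2 = R1·k/(1−k) = 2.89 × 0.3478 = 1.005 kΩ.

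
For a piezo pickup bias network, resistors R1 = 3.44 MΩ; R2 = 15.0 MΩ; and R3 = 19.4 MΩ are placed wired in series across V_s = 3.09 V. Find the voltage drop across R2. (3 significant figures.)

V ≈ 1.22 V

Total series resistance ΣR = 3.44 + 15.0 + 19.4 = 37.84 MΩ.
Voltage divider: V = V_s · (15.00 / 37.84) = 3.09 × 0.3964 = 1.225 V.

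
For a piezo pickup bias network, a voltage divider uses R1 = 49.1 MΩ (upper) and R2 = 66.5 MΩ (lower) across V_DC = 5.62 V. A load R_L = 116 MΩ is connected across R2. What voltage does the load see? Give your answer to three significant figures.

First combine the lower leg with the load: R2 ‖ R_L = 42.27 MΩ.
Voltage divider with the loaded lower leg: V_out = 5.62 × 42.27/(49.1 + 42.27) = 5.62 × 0.4626 = 2.600 V.

V_out ≈ 2.60 V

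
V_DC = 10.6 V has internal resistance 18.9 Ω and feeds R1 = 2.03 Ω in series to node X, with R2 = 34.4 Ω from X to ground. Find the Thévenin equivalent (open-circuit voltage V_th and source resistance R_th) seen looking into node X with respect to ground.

R1' = 18.9 + 2.03 = 20.93 Ω (source resistance + R1).
V_th is the unloaded tap voltage: V_DC · R2/(R1'+R2) = 10.6 × 0.6217 = 6.590 V.
Zeroing V_DC shorts the top of R1' to ground, so R_th = R1' ‖ R2 = 13.01 Ω.

V_th ≈ 6.59 V, R_th ≈ 13.0 Ω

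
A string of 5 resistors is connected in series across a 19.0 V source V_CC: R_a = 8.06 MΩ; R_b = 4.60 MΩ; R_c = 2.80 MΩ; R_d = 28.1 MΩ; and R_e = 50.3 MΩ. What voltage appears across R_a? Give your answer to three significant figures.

V ≈ 1.63 V

ΣR = 8.06 + 4.60 + 2.80 + 28.1 + 50.3 = 93.86 MΩ.
By the voltage-divider rule, V = 19.0 × 8.060/93.86 = 1.632 V.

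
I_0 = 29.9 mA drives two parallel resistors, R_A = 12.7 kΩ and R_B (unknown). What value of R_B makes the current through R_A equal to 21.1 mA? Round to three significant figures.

Two-branch current divider: I_A = I_0 · R_B/(R_A + R_B).
21.1/29.9 = R_B/(R_A + R_B) → R_B = R_A · (0.7057)/(1 − 0.7057) = 12.7 × 2.398 = 30.45 kΩ.

R_B ≈ 30.5 kΩ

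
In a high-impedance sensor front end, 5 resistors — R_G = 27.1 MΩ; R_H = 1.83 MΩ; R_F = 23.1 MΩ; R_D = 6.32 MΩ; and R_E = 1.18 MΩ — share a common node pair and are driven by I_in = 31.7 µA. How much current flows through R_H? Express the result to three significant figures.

I ≈ 10.6 µA

ΣG = 1/27.1 + 1/1.83 + 1/23.1 + 1/6.32 + 1/1.18 = 1.632.
Current divider: I(R_H) = I_in · G_k/ΣG = 31.7 × (0.5464/1.632) = 31.7 × 0.3348 = 10.61 µA.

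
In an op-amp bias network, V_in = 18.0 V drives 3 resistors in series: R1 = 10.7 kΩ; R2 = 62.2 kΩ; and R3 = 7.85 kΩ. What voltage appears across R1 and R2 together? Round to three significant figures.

V ≈ 16.3 V

Total series resistance ΣR = 10.7 + 62.2 + 7.85 = 80.75 kΩ.
R_{R1..R2} = 10.7 + 62.2 = 72.90 kΩ.
V = V_in · R/ΣR = 18.0 × 0.9028 = 16.25 V.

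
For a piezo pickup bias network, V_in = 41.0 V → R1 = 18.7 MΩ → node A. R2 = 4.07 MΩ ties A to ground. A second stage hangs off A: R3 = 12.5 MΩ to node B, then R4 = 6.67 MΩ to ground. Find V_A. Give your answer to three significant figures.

V_A ≈ 6.24 V

Node A sees R2 in parallel with the series input of stage 2, R3 + R4 = 19.17 MΩ.
Effective lower resistance at A: R2 ‖ 19.17 = 3.357 MΩ.
First divider: V_A = V_in · 3.357/(18.7 + 3.357) = 6.240 V.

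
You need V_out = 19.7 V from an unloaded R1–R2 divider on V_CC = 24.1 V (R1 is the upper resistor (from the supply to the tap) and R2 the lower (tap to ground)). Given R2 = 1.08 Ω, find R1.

R1 ≈ 0.241 Ω

The divider ratio is R2/(R1+R2) = 19.7/24.1 = 0.8174.
R1 = R2·(1/k − 1) = 1.08 × 0.2234 = 0.2412 Ω.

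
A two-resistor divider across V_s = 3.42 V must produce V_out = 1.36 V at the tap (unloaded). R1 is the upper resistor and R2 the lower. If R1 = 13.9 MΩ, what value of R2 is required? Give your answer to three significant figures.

R2 ≈ 9.18 MΩ

The divider ratio is R2/(R1+R2) = 1.36/3.42 = 0.3977.
Rearranging, R2 = R1·k/(1−k) = 13.9 × 0.6602 = 9.177 MΩ.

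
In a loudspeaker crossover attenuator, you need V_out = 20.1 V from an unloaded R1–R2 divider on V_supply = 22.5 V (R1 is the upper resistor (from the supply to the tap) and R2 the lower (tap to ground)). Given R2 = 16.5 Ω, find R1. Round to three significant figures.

R1 ≈ 1.97 Ω

The divider ratio is R2/(R1+R2) = 20.1/22.5 = 0.8933.
So R1 = R2 · (V_supply/V_out − 1) = 16.5 × (22.5/20.1 − 1) = 16.5 × 0.1194 = 1.970 Ω.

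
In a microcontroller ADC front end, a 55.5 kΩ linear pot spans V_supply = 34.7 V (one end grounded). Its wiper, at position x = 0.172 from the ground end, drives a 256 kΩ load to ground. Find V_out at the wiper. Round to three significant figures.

V_out ≈ 5.79 V

Split the track: R_lower = x·R_p = 9.546 kΩ, R_upper = (1−x)·R_p = 45.95 kΩ.
Lower segment in parallel with the load: 9.546 ‖ 256 = 9.203 kΩ.
V_out = 34.7 × 9.203/(45.95 + 9.203) = 5.790 V.
(Unloaded: V_out = x·V_supply = 5.97 V.)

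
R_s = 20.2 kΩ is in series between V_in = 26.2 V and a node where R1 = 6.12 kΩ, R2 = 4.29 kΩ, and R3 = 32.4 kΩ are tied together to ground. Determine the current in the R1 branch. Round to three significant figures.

I ≈ 0.444 mA

Combine the parallel branches: R_p = (1/6.12 + 1/4.29 + 1/32.4)⁻¹ = 2.340 kΩ.
Node voltage V_A = V_in · R_p/(R_s + R_p) = 26.2 × 0.1038 = 2.720 V.
Branch current I = V_A/R1 = 2.720/6.12 = 0.4444 mA.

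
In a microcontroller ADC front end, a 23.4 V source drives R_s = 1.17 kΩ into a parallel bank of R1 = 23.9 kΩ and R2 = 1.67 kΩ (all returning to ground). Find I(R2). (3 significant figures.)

I ≈ 8.01 mA

Parallel bank: R_p = 1/(1/23.9 + 1/1.67) = 1.561 kΩ.
V_A = 23.4 × 1.561/2.731 = 13.37 V.
I(R2) = V_A / R2 = 13.37/1.67 = 8.009 mA.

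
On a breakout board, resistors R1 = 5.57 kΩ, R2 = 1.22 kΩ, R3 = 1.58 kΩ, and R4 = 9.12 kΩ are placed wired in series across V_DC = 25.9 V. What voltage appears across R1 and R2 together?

ΣR = 5.57 + 1.22 + 1.58 + 9.12 = 17.49 kΩ.
R_{R1..R2} = 5.57 + 1.22 = 6.790 kΩ.
By the voltage-divider rule, V = 25.9 × 6.790/17.49 = 10.05 V.

V ≈ 10.1 V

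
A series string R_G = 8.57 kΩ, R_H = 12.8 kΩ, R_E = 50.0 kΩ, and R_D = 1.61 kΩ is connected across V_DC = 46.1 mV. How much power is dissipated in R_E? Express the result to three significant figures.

ΣR = 72.98 kΩ → I = 46.1/72.98 = 0.6317 µA.
P = I²R = 0.3990 × 50.0 = 19.95 nW.

P ≈ 20.0 nW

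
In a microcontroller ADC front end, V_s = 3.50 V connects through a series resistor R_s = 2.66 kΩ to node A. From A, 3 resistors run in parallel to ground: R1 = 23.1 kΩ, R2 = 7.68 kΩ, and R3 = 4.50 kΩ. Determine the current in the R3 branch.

I ≈ 0.379 mA

Parallel bank: R_p = 1/(1/23.1 + 1/7.68 + 1/4.50) = 2.527 kΩ.
V_A by voltage divider: V_A = 3.50 × 2.527/(2.66 + 2.527) = 1.705 V.
Branch current I = V_A/R3 = 1.705/4.50 = 0.3789 mA.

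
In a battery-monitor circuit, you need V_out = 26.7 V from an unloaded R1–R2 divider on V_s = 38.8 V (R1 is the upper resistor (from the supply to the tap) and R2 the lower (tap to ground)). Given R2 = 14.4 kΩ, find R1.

Required fraction k = V_out/V_s = 0.6881.
So R1 = R2 · (V_s/V_out − 1) = 14.4 × (38.8/26.7 − 1) = 14.4 × 0.4532 = 6.526 kΩ.

R1 ≈ 6.53 kΩ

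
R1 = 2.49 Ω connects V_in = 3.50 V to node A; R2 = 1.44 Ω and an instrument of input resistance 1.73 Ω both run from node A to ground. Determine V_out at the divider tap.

The load sits in parallel with R2, giving an effective lower resistance R2' = R2·R_L/(R2+R_L) = 0.7859 Ω.
Voltage divider with the loaded lower leg: V_out = 3.50 × 0.7859/(2.49 + 0.7859) = 3.50 × 0.2399 = 0.8396 V.

V_out ≈ 0.840 V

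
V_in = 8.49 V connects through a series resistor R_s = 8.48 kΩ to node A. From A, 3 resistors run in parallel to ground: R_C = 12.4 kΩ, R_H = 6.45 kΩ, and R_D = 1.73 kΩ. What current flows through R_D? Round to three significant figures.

I ≈ 0.621 mA

Combine the parallel branches: R_p = (1/12.4 + 1/6.45 + 1/1.73)⁻¹ = 1.229 kΩ.
V_A = 8.49 × 1.229/9.709 = 1.075 V.
I(R_D) = V_A / R_D = 1.075/1.73 = 0.6212 mA.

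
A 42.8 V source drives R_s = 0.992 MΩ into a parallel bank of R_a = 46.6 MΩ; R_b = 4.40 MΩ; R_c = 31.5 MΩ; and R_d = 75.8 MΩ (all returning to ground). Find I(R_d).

Parallel bank: R_p = 1/(1/46.6 + 1/4.40 + 1/31.5 + 1/75.8) = 3.405 MΩ.
V_A by voltage divider: V_A = 42.8 × 3.405/(0.992 + 3.405) = 33.14 V.
I(R_d) = V_A / R_d = 33.14/75.8 = 0.4373 µA.
(Check via current divider: I_total = 9.734 µA; share G_k/ΣG = 0.04492 → same result.)

I ≈ 0.437 µA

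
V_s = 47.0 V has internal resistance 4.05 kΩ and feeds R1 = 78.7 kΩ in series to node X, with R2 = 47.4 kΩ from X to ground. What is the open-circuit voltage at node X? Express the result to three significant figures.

V_th ≈ 17.1 V

R1' = 4.05 + 78.7 = 82.75 kΩ (source resistance + R1).
With X open, the divider is unloaded: V_th = 47.0 × 47.4/130.2 = 17.12 V.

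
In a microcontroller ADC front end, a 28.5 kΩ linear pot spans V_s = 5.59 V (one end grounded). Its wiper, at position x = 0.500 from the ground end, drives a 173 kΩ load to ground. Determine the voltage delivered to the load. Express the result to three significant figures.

Lower segment x·R_p = 14.25 kΩ; upper segment (1−x)·R_p = 14.25 kΩ.
(x·R_p) ‖ R_L = 13.17 kΩ.
V_out = 5.59 × 13.17/(14.25 + 13.17) = 2.684 V.

V_out ≈ 2.68 V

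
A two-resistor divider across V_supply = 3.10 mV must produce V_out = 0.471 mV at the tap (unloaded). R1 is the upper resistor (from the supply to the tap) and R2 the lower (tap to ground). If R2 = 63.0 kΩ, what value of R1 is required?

R1 ≈ 352 kΩ

V_out/V_supply = R2/(R1+R2) = 0.1519.
Rearranging, R1 = R2·(1−k)/k = 63.0 × 5.582 = 351.6 kΩ.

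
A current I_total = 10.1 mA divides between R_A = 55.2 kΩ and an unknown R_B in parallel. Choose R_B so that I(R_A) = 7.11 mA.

R_B ≈ 131 kΩ

Two-branch current divider: I_A = I_total · R_B/(R_A + R_B).
With f = 0.7040, R_B = R_A · f/(1−f) = 55.2 × 2.378 = 131.3 kΩ.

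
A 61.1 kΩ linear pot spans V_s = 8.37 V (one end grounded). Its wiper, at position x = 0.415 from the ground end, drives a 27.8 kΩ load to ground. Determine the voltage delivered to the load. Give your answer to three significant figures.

V_out ≈ 2.26 V

Split the track: R_lower = x·R_p = 25.36 kΩ, R_upper = (1−x)·R_p = 35.74 kΩ.
(x·R_p) ‖ R_L = 13.26 kΩ.
Loaded-divider output: V_out = 8.37 × 0.2706 = 2.265 V.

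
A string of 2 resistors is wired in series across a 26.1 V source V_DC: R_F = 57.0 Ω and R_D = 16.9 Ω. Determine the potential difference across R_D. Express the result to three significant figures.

V ≈ 5.97 V

Total series resistance ΣR = 57.0 + 16.9 = 73.90 Ω.
By the voltage-divider rule, V = 26.1 × 16.90/73.90 = 5.969 V.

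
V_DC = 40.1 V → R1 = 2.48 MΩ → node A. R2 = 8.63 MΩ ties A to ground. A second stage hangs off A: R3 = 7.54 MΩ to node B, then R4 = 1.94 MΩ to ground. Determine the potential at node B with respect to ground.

V_B ≈ 5.30 V

Node A sees R2 in parallel with the series input of stage 2, R3 + R4 = 9.480 MΩ.
R2 ‖ (R3+R4) = 4.518 MΩ.
First divider: V_A = V_DC · 4.518/(2.48 + 4.518) = 25.89 V.
Stage 2 is unloaded, so V_B = V_A · R4/(R3+R4) = 25.89 × 1.94/9.480 = 5.298 V.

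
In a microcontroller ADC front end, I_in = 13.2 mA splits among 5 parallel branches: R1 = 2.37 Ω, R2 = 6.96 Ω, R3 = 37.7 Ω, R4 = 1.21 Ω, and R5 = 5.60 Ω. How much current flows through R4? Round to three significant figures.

I ≈ 6.83 mA

ΣG = 1/2.37 + 1/6.96 + 1/37.7 + 1/1.21 + 1/5.60 = 1.597.
R4 takes the fraction G_k/ΣG = 0.8264/1.597 = 0.5174, so I = 13.2 × 0.5174 = 6.830 mA.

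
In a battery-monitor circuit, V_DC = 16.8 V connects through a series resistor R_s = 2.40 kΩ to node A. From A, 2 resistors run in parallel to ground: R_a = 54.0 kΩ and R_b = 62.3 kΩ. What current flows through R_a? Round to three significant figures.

I ≈ 0.287 mA

Combine the parallel branches: R_p = (1/54.0 + 1/62.3)⁻¹ = 28.93 kΩ.
V_A by voltage divider: V_A = 16.8 × 28.93/(2.40 + 28.93) = 15.51 V.
Branch current I = V_A/R_a = 15.51/54.0 = 0.2873 mA.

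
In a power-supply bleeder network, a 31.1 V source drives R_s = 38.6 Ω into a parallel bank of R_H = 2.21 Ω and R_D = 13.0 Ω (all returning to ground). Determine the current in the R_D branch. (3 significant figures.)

I ≈ 0.112 A

Combine the parallel branches: R_p = (1/2.21 + 1/13.0)⁻¹ = 1.889 Ω.
V_A by voltage divider: V_A = 31.1 × 1.889/(38.6 + 1.889) = 1.451 V.
I(R_D) = V_A / R_D = 1.451/13.0 = 0.1116 A.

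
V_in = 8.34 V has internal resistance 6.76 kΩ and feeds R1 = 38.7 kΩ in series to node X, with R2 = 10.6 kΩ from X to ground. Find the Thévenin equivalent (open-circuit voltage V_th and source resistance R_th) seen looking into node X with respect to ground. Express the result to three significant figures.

R1' = 6.76 + 38.7 = 45.46 kΩ (source resistance + R1).
Open-circuit (no load on X): V_th = V_in · R2/(R1' + R2) = 8.34 × 10.6/(45.46 + 10.6) = 1.577 V.
With V_in suppressed (replaced by a short), R_th = R1' ‖ R2 = (45.46 × 10.6)/(45.46 + 10.6) = 8.596 kΩ.

V_th ≈ 1.58 V, R_th ≈ 8.60 kΩ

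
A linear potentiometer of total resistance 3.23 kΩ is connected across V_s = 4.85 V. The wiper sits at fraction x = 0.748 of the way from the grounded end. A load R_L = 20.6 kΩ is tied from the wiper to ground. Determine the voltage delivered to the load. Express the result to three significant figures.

V_out ≈ 3.52 V

The pot divides into 0.8140 kΩ above the wiper and 2.416 kΩ below.
R_L loads the lower segment: effective lower R = 2.162 kΩ.
Loaded-divider output: V_out = 4.85 × 0.7265 = 3.524 V.
(Unloaded: V_out = x·V_s = 3.63 V.)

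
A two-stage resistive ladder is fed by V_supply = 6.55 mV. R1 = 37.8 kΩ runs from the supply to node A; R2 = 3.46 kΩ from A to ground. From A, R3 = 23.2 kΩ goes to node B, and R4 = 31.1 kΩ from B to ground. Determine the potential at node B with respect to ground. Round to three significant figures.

Looking into the second stage from A: R3 + R4 = 54.30 kΩ appears in parallel with R2.
R2 ‖ (R3+R4) = 3.253 kΩ.
First divider: V_A = V_supply · 3.253/(37.8 + 3.253) = 0.5190 mV.
V_B = V_A × 0.5727 = 0.2972 mV.

V_B ≈ 0.297 mV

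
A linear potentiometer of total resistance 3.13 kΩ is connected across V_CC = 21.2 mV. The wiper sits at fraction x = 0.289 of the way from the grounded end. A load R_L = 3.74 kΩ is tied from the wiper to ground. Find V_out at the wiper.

V_out ≈ 5.23 mV

The pot divides into 2.225 kΩ above the wiper and 0.9046 kΩ below.
(x·R_p) ‖ R_L = 0.7284 kΩ.
Then V_out = V_CC · 0.7284/(2.225 + 0.7284) = 5.228 mV.
(Unloaded: V_out = x·V_CC = 6.13 mV.)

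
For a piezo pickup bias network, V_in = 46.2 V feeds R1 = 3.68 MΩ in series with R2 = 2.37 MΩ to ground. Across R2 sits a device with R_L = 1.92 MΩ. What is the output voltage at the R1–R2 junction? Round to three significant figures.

V_out ≈ 10.3 V

First combine the lower leg with the load: R2 ‖ R_L = 1.061 MΩ.
Voltage divider with the loaded lower leg: V_out = 46.2 × 1.061/(3.68 + 1.061) = 46.2 × 0.2237 = 10.34 V.
(Unloaded it would be 18.1 V; the load pulls it down.)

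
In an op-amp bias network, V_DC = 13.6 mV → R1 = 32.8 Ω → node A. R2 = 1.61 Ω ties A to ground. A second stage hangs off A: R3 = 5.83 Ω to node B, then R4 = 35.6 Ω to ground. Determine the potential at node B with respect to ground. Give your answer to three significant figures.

Node A sees R2 in parallel with the series input of stage 2, R3 + R4 = 41.43 Ω.
Effective lower resistance at A: R2 ‖ 41.43 = 1.550 Ω.
So V_A = 13.6 × 0.04512 = 0.6136 mV.
V_B = V_A × 0.8593 = 0.5273 mV.

V_B ≈ 0.527 mV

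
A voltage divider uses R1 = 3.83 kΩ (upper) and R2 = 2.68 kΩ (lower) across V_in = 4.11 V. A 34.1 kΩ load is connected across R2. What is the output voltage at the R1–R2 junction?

V_out ≈ 1.62 V

The load sits in parallel with R2, giving an effective lower resistance R2' = R2·R_L/(R2+R_L) = 2.485 kΩ.
Then V_out = V_in · R2'/(R1 + R2') = 4.11 × 2.485/6.315 = 1.617 V.
(Unloaded it would be 1.69 V; the load pulls it down.)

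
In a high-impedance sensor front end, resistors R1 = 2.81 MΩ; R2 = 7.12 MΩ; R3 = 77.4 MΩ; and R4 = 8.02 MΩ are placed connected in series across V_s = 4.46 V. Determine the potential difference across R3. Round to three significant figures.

V ≈ 3.62 V

ΣR = 2.81 + 7.12 + 77.4 + 8.02 = 95.35 MΩ.
V = V_s · R/ΣR = 4.46 × 0.8117 = 3.620 V.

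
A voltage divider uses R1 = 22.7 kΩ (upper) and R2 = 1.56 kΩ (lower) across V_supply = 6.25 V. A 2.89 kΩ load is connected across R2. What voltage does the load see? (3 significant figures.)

V_out ≈ 0.267 V

The load sits in parallel with R2, giving an effective lower resistance R2' = R2·R_L/(R2+R_L) = 1.013 kΩ.
Then V_out = V_supply · R2'/(R1 + R2') = 6.25 × 1.013/23.71 = 0.2670 V.
(Unloaded it would be 0.402 V; the load pulls it down.)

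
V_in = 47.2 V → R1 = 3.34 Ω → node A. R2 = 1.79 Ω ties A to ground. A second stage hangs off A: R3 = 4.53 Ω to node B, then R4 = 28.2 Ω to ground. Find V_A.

V_A ≈ 15.9 V

Looking into the second stage from A: R3 + R4 = 32.73 Ω appears in parallel with R2.
Effective lower resistance at A: R2 ‖ 32.73 = 1.697 Ω.
So V_A = 47.2 × 0.3369 = 15.90 V.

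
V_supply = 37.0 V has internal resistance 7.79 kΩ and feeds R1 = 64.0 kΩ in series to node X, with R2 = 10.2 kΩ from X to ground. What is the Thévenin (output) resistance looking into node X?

R_th ≈ 8.93 kΩ

R1' = 7.79 + 64.0 = 71.79 kΩ (source resistance + R1).
Zeroing V_supply shorts the top of R1' to ground, so R_th = R1' ‖ R2 = 8.931 kΩ.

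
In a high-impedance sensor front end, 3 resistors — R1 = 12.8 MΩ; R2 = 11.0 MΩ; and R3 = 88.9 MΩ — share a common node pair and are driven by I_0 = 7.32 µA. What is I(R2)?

Conductances: ΣG = 1/12.8 + 1/11.0 + 1/88.9 = 0.1803 (1/MΩ).
R2 takes the fraction G_k/ΣG = 0.09091/0.1803 = 0.5043, so I = 7.32 × 0.5043 = 3.691 µA.

I ≈ 3.69 µA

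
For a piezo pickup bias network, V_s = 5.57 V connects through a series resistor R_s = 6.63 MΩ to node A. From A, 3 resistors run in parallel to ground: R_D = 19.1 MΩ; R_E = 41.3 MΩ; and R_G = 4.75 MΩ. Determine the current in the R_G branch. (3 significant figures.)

Equivalent of the parallel group: R_p = 3.483 MΩ.
Node voltage V_A = V_s · R_p/(R_s + R_p) = 5.57 × 0.3444 = 1.918 V.
Branch current I = V_A/R_G = 1.918/4.75 = 0.4039 µA.

I ≈ 0.404 µA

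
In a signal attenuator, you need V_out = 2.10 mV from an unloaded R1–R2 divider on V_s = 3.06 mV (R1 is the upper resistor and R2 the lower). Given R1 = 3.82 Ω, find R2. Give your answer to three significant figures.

Required fraction k = V_out/V_s = 0.6863.
So R2 = R1 · V_out/(V_s − V_out) = 3.82 × 2.10/(3.06 − 2.10) = 3.82 × 2.188 = 8.356 Ω.

R2 ≈ 8.36 Ω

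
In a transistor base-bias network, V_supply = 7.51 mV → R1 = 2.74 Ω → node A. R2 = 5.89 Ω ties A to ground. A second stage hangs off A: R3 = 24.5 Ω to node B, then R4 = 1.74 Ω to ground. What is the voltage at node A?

V_A ≈ 4.78 mV

The second stage (R3 + R4 = 26.24 Ω) loads node A in parallel with R2.
Effective lower resistance at A: R2 ‖ 26.24 = 4.810 Ω.
V_A = 7.51 × 4.810/(2.74 + 4.810) = 4.785 mV.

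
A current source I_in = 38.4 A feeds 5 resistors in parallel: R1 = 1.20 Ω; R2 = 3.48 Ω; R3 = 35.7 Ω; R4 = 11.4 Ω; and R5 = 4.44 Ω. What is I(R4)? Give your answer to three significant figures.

Conductances: ΣG = 1/1.20 + 1/3.48 + 1/35.7 + 1/11.4 + 1/4.44 = 1.462 (1/Ω).
Current divider: I(R4) = I_in · G_k/ΣG = 38.4 × (0.08772/1.462) = 38.4 × 0.06001 = 2.305 A.

I ≈ 2.30 A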